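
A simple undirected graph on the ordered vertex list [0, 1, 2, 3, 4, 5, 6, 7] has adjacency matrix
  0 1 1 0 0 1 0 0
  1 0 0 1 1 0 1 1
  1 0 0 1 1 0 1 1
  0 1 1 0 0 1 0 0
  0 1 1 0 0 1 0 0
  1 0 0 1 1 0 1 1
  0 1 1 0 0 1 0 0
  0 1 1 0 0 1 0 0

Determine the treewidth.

A width-3 tree decomposition is:
Bags: B1 = {1, 2, 5, 6}  B2 = {1, 2, 3, 5}  B3 = {1, 2, 5, 7}  B4 = {1, 2, 4, 5}  B5 = {0, 1, 2, 5}
Tree: B1–B2, B2–B3, B3–B4, B4–B5
The largest bag has 4 vertices, giving width 3; this decomposition certifies tw(G) ≤ 3. For the lower bound: the 4 vertex sets {2,6}, {1,3}, {5}, {7} are disjoint, each induces a connected subgraph, and every pair is joined by at least one edge of G. Contracting each set to a single vertex therefore yields K_{4} as a minor, and since treewidth is minor-monotone, tw(G) ≥ tw(K_{4}) = 3. Combining the bounds, tw(G) = 3.

3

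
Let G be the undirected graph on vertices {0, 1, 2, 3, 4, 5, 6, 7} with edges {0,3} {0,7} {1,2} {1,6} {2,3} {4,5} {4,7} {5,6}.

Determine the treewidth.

2

A width-2 tree decomposition is:
Bags: B1 = {4, 5, 7}  B2 = {5, 6, 7}  B3 = {1, 6, 7}  B4 = {1, 2, 7}  B5 = {2, 3, 7}  B6 = {0, 3, 7}
Tree: B1–B2, B2–B3, B3–B4, B4–B5, B5–B6
Each bag holds 3 vertices, so the decomposition has width 2, which upper-bounds the treewidth. Since 7–4–5–6–1–2–3–0–7 is a cycle in G, G is not acyclic. Forests are exactly the graphs of treewidth ≤ 1, so tw(G) ≥ 2. Hence tw(G) = 2 exactly.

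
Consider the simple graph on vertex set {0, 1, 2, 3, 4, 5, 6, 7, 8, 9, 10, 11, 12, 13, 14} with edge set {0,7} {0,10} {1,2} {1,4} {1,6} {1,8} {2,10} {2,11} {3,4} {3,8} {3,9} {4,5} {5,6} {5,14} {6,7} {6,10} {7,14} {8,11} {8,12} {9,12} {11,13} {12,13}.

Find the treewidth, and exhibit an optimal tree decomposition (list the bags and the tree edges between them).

The largest bag has 4 vertices, giving width 3; this decomposition certifies tw(G) ≤ 3. For the lower bound: the 4 vertex sets {9,12,13}, {3}, {8}, {1,2,4,11} are disjoint, each induces a connected subgraph, and every pair is joined by at least one edge of G. Contracting each set to a single vertex therefore yields K_{4} as a minor, and since treewidth is minor-monotone, tw(G) ≥ tw(K_{4}) = 3. Therefore the treewidth is 3.

Treewidth 3.
One such decomposition:
Bags: B1 = {3, 9, 12, 13}  B2 = {3, 8, 12, 13}  B3 = {3, 8, 11, 13}  B4 = {3, 4, 8, 11}  B5 = {1, 4, 8, 11}  B6 = {1, 2, 4, 11}  B7 = {1, 2, 4, 5}  B8 = {1, 2, 5, 6}  B9 = {2, 5, 6, 10}  B10 = {5, 6, 10, 14}  B11 = {6, 7, 10, 14}  B12 = {0, 7, 10, 14}
Tree: B1–B2, B2–B3, B3–B4, B4–B5, B5–B6, B6–B7, B7–B8, B8–B9, B9–B10, B10–B11, B11–B12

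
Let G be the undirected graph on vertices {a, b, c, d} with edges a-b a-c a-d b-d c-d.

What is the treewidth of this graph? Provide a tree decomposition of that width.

Treewidth 2.
One optimal decomposition is:
Bags: B1 = {a, b, d}  B2 = {a, c, d}
Tree: B1–B2

The largest bag has 3 vertices, giving width 2; this decomposition certifies tw(G) ≤ 2. On the other hand G contains the 3-clique {a, c, d}. A clique must lie in a single bag of any decomposition, so no decomposition can have width below 2. The upper and lower bounds meet at 2, so that is the treewidth.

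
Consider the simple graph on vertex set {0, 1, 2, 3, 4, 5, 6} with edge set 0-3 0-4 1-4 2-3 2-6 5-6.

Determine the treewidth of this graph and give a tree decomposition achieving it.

Each bag holds 2 vertices, so the decomposition has width 1, which upper-bounds the treewidth. Any graph with an edge has treewidth ≥ 1, and G has the edge 5–6. Therefore the treewidth is 1.

Treewidth 1.
One such decomposition:
Bags: B1 = {5, 6}  B2 = {2, 6}  B3 = {2, 3}  B4 = {0, 3}  B5 = {0, 4}  B6 = {1, 4}
Tree: B1–B2, B2–B3, B3–B4, B4–B5, B5–B6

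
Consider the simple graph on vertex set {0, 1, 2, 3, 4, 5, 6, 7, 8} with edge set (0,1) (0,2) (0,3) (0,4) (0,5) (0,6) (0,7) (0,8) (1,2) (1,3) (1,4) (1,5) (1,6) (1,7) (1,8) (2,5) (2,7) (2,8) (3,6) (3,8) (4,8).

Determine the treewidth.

3

A width-3 tree decomposition is:
Bags: B1 = {0, 1, 2, 8}  B2 = {0, 1, 3, 8}  B3 = {0, 1, 2, 5}  B4 = {0, 1, 2, 7}  B5 = {0, 1, 3, 6}  B6 = {0, 1, 4, 8}
Tree: B1–B2, B1–B3, B1–B4, B2–B5, B2–B6
The largest bag has 4 vertices, giving width 3; this decomposition certifies tw(G) ≤ 3. Conversely, {0, 1, 2, 8} is a clique of size 4, and the vertices of any clique must share a bag in every tree decomposition; so some bag has ≥ 4 vertices and tw(G) ≥ 3. Therefore the treewidth is 3.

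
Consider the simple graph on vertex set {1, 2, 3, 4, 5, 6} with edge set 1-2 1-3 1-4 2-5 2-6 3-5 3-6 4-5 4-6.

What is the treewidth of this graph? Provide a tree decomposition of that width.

Treewidth 3.
One such decomposition:
Bags: B1 = {2, 3, 4, 5}  B2 = {2, 3, 4, 6}  B3 = {1, 2, 3, 4}
Tree: B1–B2, B2–B3

Every bag has size at most 4, so the width is 4 − 1 = 3 and tw(G) ≤ 3. For the lower bound: the 4 vertex sets {3,5}, {4,6}, {2}, {1} are disjoint, each induces a connected subgraph, and every pair is joined by at least one edge of G. Contracting each set to a single vertex therefore yields K_{4} as a minor, and since treewidth is minor-monotone, tw(G) ≥ tw(K_{4}) = 3. Hence tw(G) = 3 exactly.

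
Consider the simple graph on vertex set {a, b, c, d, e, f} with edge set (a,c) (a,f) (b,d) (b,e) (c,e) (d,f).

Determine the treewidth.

A width-2 tree decomposition is:
Bags: B1 = {a, d, f}  B2 = {a, c, d}  B3 = {c, d, e}  B4 = {b, d, e}
Tree: B1–B2, B2–B3, B3–B4
Every bag has size at most 3, so the width is 3 − 1 = 2 and tw(G) ≤ 2. For the lower bound, G contains the cycle d–f–a–c–e–b–d, so G is not a forest; only forests have treewidth ≤ 1, hence tw(G) ≥ 2. Therefore the treewidth is 2.

2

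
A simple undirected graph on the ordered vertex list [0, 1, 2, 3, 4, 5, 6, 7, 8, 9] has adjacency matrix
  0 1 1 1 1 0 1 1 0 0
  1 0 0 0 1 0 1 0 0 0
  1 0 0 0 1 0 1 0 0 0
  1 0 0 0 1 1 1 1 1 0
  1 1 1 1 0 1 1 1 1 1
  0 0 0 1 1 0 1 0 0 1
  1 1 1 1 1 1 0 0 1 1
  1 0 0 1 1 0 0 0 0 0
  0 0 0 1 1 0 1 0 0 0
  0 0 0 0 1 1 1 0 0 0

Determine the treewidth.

A width-3 tree decomposition is:
Bags: B1 = {3, 4, 5, 6}  B2 = {4, 5, 6, 9}  B3 = {0, 3, 4, 6}  B4 = {0, 2, 4, 6}  B5 = {3, 4, 6, 8}  B6 = {0, 3, 4, 7}  B7 = {0, 1, 4, 6}
Tree: B1–B2, B1–B3, B3–B4, B3–B5, B3–B6, B4–B7
Every bag has size at most 4, so the width is 4 − 1 = 3 and tw(G) ≤ 3. Conversely, {0, 1, 4, 6} is a clique of size 4, and the vertices of any clique must share a bag in every tree decomposition; so some bag has ≥ 4 vertices and tw(G) ≥ 3. Therefore the treewidth is 3.

3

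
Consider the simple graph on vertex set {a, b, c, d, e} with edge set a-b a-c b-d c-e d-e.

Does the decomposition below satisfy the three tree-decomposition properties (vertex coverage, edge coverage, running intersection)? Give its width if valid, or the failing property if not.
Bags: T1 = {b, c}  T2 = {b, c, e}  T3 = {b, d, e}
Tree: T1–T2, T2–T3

A tree decomposition must satisfy three properties: every vertex lies in some bag; for every edge, both endpoints lie together in some bag; and for every vertex, the bags containing it form a connected subtree. Here vertex a appears in no bag, so the decomposition is invalid.

No — vertex a appears in no bag.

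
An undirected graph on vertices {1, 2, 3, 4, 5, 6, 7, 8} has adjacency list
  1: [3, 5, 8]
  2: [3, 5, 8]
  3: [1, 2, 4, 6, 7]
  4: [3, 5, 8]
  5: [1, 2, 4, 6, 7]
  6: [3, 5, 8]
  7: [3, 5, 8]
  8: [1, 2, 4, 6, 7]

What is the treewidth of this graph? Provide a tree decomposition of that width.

Each bag holds 4 vertices, so the decomposition has width 3, which upper-bounds the treewidth. For the lower bound: the 4 vertex sets {7,8}, {3,6}, {5}, {4} are disjoint, each induces a connected subgraph, and every pair is joined by at least one edge of G. Contracting each set to a single vertex therefore yields K_{4} as a minor, and since treewidth is minor-monotone, tw(G) ≥ tw(K_{4}) = 3. Combining the bounds, tw(G) = 3.

Treewidth 3.
Bags: B1 = {3, 5, 7, 8}  B2 = {3, 5, 6, 8}  B3 = {3, 4, 5, 8}  B4 = {1, 3, 5, 8}  B5 = {2, 3, 5, 8}
Tree: B1–B2, B2–B3, B3–B4, B4–B5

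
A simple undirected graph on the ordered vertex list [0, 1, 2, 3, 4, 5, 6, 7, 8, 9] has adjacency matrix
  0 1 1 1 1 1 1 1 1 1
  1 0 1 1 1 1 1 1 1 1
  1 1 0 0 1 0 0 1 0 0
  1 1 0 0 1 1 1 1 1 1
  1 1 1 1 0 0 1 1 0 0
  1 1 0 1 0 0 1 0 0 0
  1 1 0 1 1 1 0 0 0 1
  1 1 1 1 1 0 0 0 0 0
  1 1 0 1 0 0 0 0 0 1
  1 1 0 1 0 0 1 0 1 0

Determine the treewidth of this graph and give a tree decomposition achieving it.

Treewidth 4.
One such decomposition:
Bags: B1 = {0, 1, 3, 5, 6}  B2 = {0, 1, 3, 6, 9}  B3 = {0, 1, 3, 8, 9}  B4 = {0, 1, 3, 4, 6}  B5 = {0, 1, 3, 4, 7}  B6 = {0, 1, 2, 4, 7}
Tree: B1–B2, B2–B3, B1–B4, B4–B5, B5–B6

The largest bag has 5 vertices, giving width 4; this decomposition certifies tw(G) ≤ 4. On the other hand G contains the 5-clique {0, 1, 2, 4, 7}. A clique must lie in a single bag of any decomposition, so no decomposition can have width below 4. Hence tw(G) = 4 exactly.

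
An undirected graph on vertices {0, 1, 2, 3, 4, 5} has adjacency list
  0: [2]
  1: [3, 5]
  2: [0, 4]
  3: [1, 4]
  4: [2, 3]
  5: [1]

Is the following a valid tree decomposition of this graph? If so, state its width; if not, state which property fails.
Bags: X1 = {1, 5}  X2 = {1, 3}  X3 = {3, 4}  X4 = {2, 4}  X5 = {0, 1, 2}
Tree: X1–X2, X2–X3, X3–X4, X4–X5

No — bags containing vertex 1 are not connected in the tree.

A tree decomposition must satisfy three properties: every vertex lies in some bag; for every edge, both endpoints lie together in some bag; and for every vertex, the bags containing it form a connected subtree. Here bags containing vertex 1 are not connected in the tree, so the decomposition is invalid.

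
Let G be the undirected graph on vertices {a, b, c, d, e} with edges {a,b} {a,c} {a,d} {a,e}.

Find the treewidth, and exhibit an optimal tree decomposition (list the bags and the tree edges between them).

Each bag holds 2 vertices, so the decomposition has width 1, which upper-bounds the treewidth. Any graph with an edge has treewidth ≥ 1, and G has the edge a–e. Therefore the treewidth is 1.

Treewidth 1.
Bags: B1 = {a, e}  B2 = {a, d}  B3 = {a, b}  B4 = {a, c}
Tree: B1–B2, B1–B3, B1–B4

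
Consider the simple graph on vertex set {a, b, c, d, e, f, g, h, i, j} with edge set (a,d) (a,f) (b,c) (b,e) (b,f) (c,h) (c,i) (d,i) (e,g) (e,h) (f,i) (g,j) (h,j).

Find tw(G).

A width-2 tree decomposition is:
Bags: B1 = {e, g, j}  B2 = {e, h, j}  B3 = {b, e, h}  B4 = {b, c, h}  B5 = {b, c, f}  B6 = {c, f, i}  B7 = {a, f, i}  B8 = {a, d, i}
Tree: B1–B2, B2–B3, B3–B4, B4–B5, B5–B6, B6–B7, B7–B8
Each bag holds 3 vertices, so the decomposition has width 2, which upper-bounds the treewidth. Since g–j–h–e–g is a cycle in G, G is not acyclic. Forests are exactly the graphs of treewidth ≤ 1, so tw(G) ≥ 2. Therefore the treewidth is 2.

2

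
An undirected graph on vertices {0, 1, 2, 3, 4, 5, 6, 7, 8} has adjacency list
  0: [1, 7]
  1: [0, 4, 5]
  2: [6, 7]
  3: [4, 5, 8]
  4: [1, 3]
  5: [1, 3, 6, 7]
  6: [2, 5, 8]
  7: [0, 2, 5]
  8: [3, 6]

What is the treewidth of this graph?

3

A width-3 tree decomposition is:
Bags: B1 = {0, 1, 2, 7}  B2 = {1, 2, 5, 7}  B3 = {1, 2, 5, 6}  B4 = {1, 4, 5, 6}  B5 = {3, 4, 5, 6}  B6 = {3, 4, 6, 8}
Tree: B1–B2, B2–B3, B3–B4, B4–B5, B5–B6
The largest bag has 4 vertices, giving width 3; this decomposition certifies tw(G) ≤ 3. For the lower bound: the 4 vertex sets {0,2,7}, {1}, {5}, {3,4,6,8} are disjoint, each induces a connected subgraph, and every pair is joined by at least one edge of G. Contracting each set to a single vertex therefore yields K_{4} as a minor, and since treewidth is minor-monotone, tw(G) ≥ tw(K_{4}) = 3. The upper and lower bounds meet at 3, so that is the treewidth.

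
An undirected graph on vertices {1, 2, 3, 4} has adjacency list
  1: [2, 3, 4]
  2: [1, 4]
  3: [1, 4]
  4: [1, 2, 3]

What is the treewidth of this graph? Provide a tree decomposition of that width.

Each bag holds 3 vertices, so the decomposition has width 2, which upper-bounds the treewidth. For the lower bound, the 3 vertices {1, 2, 4} are pairwise adjacent, and any tree decomposition puts a clique entirely inside one bag — forcing width ≥ 2. The upper and lower bounds meet at 2, so that is the treewidth.

Treewidth 2.
One optimal decomposition is:
Bags: B1 = {1, 3, 4}  B2 = {1, 2, 4}
Tree: B1–B2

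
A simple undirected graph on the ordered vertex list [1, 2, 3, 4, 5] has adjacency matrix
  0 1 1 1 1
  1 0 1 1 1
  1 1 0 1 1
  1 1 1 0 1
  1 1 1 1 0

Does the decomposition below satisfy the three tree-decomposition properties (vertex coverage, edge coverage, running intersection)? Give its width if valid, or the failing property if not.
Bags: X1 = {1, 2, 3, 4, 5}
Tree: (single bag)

Every vertex of G appears in some bag (union = {1, 2, 3, 4, 5}); every edge is covered by a bag; and for each vertex v the set of bags containing v is connected in the bag tree. The decomposition is therefore valid. The largest bag has 5 vertices, so the width is 4.

Yes; width 4.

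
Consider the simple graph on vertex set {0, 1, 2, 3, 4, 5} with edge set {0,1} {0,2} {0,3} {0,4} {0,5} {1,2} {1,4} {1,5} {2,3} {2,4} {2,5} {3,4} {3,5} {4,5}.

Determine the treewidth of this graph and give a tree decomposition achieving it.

Treewidth 4.
One such decomposition:
Bags: B1 = {0, 1, 2, 4, 5}  B2 = {0, 2, 3, 4, 5}
Tree: B1–B2

Every bag has size at most 5, so the width is 5 − 1 = 4 and tw(G) ≤ 4. Conversely, {0, 1, 2, 4, 5} is a clique of size 5, and the vertices of any clique must share a bag in every tree decomposition; so some bag has ≥ 5 vertices and tw(G) ≥ 4. Therefore the treewidth is 4.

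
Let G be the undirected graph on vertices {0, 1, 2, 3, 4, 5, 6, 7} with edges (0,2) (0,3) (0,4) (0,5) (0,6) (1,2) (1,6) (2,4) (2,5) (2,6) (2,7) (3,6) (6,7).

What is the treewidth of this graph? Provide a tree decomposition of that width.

Each bag holds 3 vertices, so the decomposition has width 2, which upper-bounds the treewidth. For the lower bound, the 3 vertices {0, 2, 4} are pairwise adjacent, and any tree decomposition puts a clique entirely inside one bag — forcing width ≥ 2. The upper and lower bounds meet at 2, so that is the treewidth.

Treewidth 2.
One such decomposition:
Bags: B1 = {0, 2, 6}  B2 = {0, 3, 6}  B3 = {2, 6, 7}  B4 = {0, 2, 4}  B5 = {0, 2, 5}  B6 = {1, 2, 6}
Tree: B1–B2, B1–B3, B1–B4, B1–B5, B3–B6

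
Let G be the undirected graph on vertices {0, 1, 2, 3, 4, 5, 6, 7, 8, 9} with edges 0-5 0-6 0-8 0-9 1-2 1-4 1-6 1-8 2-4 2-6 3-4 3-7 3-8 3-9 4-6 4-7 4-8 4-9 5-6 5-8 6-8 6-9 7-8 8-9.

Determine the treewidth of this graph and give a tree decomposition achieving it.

Treewidth 3.
Bags: B1 = {0, 6, 8, 9}  B2 = {4, 6, 8, 9}  B3 = {1, 4, 6, 8}  B4 = {0, 5, 6, 8}  B5 = {1, 2, 4, 6}  B6 = {3, 4, 8, 9}  B7 = {3, 4, 7, 8}
Tree: B1–B2, B2–B3, B1–B4, B3–B5, B2–B6, B6–B7

Each bag holds 4 vertices, so the decomposition has width 3, which upper-bounds the treewidth. On the other hand G contains the 4-clique {0, 6, 8, 9}. A clique must lie in a single bag of any decomposition, so no decomposition can have width below 3. Combining the bounds, tw(G) = 3.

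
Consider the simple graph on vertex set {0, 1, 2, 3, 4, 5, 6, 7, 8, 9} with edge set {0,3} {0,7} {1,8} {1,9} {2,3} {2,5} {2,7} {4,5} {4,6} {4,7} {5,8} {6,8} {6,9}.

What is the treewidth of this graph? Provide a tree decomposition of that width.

Each bag holds 3 vertices, so the decomposition has width 2, which upper-bounds the treewidth. For the lower bound, G contains the cycle 3–0–7–2–3, so G is not a forest; only forests have treewidth ≤ 1, hence tw(G) ≥ 2. Combining the bounds, tw(G) = 2.

Treewidth 2.
One such decomposition:
Bags: B1 = {0, 2, 3}  B2 = {0, 2, 7}  B3 = {2, 5, 7}  B4 = {4, 5, 7}  B5 = {4, 5, 8}  B6 = {4, 6, 8}  B7 = {1, 6, 8}  B8 = {1, 6, 9}
Tree: B1–B2, B2–B3, B3–B4, B4–B5, B5–B6, B6–B7, B7–B8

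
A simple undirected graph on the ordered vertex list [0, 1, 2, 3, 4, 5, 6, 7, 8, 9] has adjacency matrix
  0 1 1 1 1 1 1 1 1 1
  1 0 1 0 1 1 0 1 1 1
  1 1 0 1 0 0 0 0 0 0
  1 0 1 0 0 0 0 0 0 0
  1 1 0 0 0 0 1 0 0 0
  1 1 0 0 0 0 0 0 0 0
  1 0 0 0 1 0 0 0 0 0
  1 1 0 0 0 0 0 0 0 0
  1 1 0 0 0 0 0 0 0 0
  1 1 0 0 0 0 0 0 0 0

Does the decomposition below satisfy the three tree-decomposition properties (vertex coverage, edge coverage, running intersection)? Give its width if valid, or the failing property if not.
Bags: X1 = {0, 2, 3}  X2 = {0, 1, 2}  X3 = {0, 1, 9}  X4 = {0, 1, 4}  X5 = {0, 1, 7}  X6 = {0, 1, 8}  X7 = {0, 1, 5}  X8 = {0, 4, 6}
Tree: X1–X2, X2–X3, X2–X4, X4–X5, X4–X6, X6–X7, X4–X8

Yes; width 2.

Every vertex of G appears in some bag (union = {0, 1, 2, 3, 4, 5, 6, 7, 8, 9}); every edge is covered by a bag; and for each vertex v the set of bags containing v is connected in the bag tree. The decomposition is therefore valid. The largest bag has 3 vertices, so the width is 2.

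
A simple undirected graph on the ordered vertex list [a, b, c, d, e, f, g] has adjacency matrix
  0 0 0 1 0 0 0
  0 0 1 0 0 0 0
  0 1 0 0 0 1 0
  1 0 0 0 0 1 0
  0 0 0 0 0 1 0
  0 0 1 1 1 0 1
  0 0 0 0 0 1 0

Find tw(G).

A width-1 tree decomposition is:
Bags: B1 = {f, g}  B2 = {d, f}  B3 = {c, f}  B4 = {b, c}  B5 = {a, d}  B6 = {e, f}
Tree: B1–B2, B1–B3, B3–B4, B2–B5, B1–B6
The largest bag has 2 vertices, giving width 1; this decomposition certifies tw(G) ≤ 1. G has an edge, so its treewidth is at least 1. Combining the bounds, tw(G) = 1.

1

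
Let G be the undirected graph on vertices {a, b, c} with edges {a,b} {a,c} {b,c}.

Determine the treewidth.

A width-2 tree decomposition is:
Bags: B1 = {a, b, c}
Tree: (single bag)
A single bag containing all 3 vertices is trivially a valid decomposition of width 2. On the other hand G contains the 3-clique {a, b, c}. A clique must lie in a single bag of any decomposition, so no decomposition can have width below 2. Combining the bounds, tw(G) = 2.

2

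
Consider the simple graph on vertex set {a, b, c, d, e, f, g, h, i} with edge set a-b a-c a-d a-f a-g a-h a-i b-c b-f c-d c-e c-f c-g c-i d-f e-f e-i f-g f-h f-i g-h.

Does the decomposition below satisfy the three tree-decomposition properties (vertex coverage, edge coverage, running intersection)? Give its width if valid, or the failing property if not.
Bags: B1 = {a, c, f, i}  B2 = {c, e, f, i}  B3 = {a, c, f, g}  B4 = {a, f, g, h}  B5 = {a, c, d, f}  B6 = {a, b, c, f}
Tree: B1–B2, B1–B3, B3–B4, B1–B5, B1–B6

Yes; width 3.

Every vertex of G appears in some bag (union = {a, b, c, d, e, f, g, h, i}); every edge is covered by a bag; and for each vertex v the set of bags containing v is connected in the bag tree. The decomposition is therefore valid. The largest bag has 4 vertices, so the width is 3.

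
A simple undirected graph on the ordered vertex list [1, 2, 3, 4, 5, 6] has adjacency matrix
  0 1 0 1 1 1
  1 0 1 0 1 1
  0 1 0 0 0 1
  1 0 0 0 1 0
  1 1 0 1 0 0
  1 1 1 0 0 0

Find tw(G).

2

A width-2 tree decomposition is:
Bags: B1 = {1, 2, 5}  B2 = {1, 2, 6}  B3 = {2, 3, 6}  B4 = {1, 4, 5}
Tree: B1–B2, B2–B3, B1–B4
Each bag holds 3 vertices, so the decomposition has width 2, which upper-bounds the treewidth. For the lower bound, the 3 vertices {1, 2, 5} are pairwise adjacent, and any tree decomposition puts a clique entirely inside one bag — forcing width ≥ 2. Hence tw(G) = 2 exactly.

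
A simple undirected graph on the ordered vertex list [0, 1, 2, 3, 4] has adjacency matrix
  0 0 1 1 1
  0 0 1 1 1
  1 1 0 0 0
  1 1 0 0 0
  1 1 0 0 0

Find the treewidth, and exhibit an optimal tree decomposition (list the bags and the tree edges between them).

The largest bag has 3 vertices, giving width 2; this decomposition certifies tw(G) ≤ 2. The edges 0–4–1–3–0 form a cycle, so G is not a tree and its treewidth is at least 2. Hence tw(G) = 2 exactly.

Treewidth 2.
Bags: B1 = {0, 1, 4}  B2 = {0, 1, 3}  B3 = {0, 1, 2}
Tree: B1–B2, B2–B3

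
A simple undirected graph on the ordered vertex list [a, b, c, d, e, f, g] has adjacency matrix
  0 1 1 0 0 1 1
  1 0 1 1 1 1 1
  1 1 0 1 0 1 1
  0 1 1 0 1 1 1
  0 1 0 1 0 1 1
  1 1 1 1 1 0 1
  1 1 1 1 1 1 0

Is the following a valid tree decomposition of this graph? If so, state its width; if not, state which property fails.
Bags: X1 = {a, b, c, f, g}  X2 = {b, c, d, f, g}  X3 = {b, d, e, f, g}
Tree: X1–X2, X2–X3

Yes; width 4.

Checking the three conditions: (i) the bags cover all of {a, b, c, d, e, f, g}; (ii) for each edge, some bag contains both endpoints; (iii) the bags containing any fixed vertex form a subtree. All hold, so the decomposition is valid with width 5 − 1 = 4.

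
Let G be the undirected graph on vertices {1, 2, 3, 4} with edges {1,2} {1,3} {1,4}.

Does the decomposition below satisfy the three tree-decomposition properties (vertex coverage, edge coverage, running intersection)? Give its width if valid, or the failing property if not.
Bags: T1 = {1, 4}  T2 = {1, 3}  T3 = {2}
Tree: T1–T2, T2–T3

No — edge (1,2) lies in no bag.

A tree decomposition must satisfy three properties: every vertex lies in some bag; for every edge, both endpoints lie together in some bag; and for every vertex, the bags containing it form a connected subtree. Here edge (1,2) lies in no bag, so the decomposition is invalid.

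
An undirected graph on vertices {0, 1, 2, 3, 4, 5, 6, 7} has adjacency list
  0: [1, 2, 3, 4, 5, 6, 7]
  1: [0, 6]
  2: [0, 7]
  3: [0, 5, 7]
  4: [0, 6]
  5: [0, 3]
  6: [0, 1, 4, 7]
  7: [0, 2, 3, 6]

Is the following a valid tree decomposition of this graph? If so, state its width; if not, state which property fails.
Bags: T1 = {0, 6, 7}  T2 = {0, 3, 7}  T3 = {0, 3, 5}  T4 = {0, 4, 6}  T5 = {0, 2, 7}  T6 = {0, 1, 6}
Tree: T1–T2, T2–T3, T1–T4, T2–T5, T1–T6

Vertex coverage: the bags together contain {0, 1, 2, 3, 4, 5, 6, 7}, the full vertex set. Edge coverage: each edge of G has both endpoints in at least one bag. Running intersection: for every vertex, the bags containing it form a connected subtree. All three properties hold, so this is a valid tree decomposition of width max|bag| − 1 = 2, and hence tw(G) ≤ 2.

Yes; width 2.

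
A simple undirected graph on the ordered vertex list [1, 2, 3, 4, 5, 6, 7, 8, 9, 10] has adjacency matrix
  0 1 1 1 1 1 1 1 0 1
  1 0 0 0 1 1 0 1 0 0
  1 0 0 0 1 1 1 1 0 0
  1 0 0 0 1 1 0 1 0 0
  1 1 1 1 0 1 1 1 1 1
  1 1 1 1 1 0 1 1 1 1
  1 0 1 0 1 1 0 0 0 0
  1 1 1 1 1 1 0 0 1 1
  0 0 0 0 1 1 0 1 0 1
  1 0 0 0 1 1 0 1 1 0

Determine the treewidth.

4

A width-4 tree decomposition is:
Bags: B1 = {1, 4, 5, 6, 8}  B2 = {1, 3, 5, 6, 8}  B3 = {1, 5, 6, 8, 10}  B4 = {5, 6, 8, 9, 10}  B5 = {1, 2, 5, 6, 8}  B6 = {1, 3, 5, 6, 7}
Tree: B1–B2, B2–B3, B3–B4, B2–B5, B2–B6
The largest bag has 5 vertices, giving width 4; this decomposition certifies tw(G) ≤ 4. On the other hand G contains the 5-clique {1, 3, 5, 6, 8}. A clique must lie in a single bag of any decomposition, so no decomposition can have width below 4. The upper and lower bounds meet at 4, so that is the treewidth.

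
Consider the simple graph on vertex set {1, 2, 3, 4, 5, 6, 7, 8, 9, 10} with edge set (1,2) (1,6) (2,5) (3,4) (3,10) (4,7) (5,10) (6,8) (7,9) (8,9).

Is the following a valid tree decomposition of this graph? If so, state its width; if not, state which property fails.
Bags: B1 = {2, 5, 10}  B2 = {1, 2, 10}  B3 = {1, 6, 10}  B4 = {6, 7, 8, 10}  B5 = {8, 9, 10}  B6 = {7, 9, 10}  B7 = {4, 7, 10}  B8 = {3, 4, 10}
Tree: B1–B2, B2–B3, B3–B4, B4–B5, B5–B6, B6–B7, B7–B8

A tree decomposition must satisfy three properties: every vertex lies in some bag; for every edge, both endpoints lie together in some bag; and for every vertex, the bags containing it form a connected subtree. Here bags containing vertex 7 are not connected in the tree, so the decomposition is invalid.

No — bags containing vertex 7 are not connected in the tree.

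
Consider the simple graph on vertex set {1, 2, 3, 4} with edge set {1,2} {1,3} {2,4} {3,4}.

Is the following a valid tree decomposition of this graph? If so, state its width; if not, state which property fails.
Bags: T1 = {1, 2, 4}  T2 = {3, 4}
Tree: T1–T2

A tree decomposition must satisfy three properties: every vertex lies in some bag; for every edge, both endpoints lie together in some bag; and for every vertex, the bags containing it form a connected subtree. Here edge (1,3) lies in no bag, so the decomposition is invalid.

No — edge (1,3) lies in no bag.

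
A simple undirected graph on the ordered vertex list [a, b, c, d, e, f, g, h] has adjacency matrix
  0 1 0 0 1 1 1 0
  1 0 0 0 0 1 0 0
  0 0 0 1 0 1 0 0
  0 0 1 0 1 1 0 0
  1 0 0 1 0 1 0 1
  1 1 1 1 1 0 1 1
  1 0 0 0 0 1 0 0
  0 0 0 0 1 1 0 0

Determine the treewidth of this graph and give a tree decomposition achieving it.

Every bag has size at most 3, so the width is 3 − 1 = 2 and tw(G) ≤ 2. For the lower bound, the 3 vertices {d, e, f} are pairwise adjacent, and any tree decomposition puts a clique entirely inside one bag — forcing width ≥ 2. Hence tw(G) = 2 exactly.

Treewidth 2.
Bags: B1 = {a, e, f}  B2 = {d, e, f}  B3 = {a, b, f}  B4 = {a, f, g}  B5 = {e, f, h}  B6 = {c, d, f}
Tree: B1–B2, B1–B3, B3–B4, B2–B5, B2–B6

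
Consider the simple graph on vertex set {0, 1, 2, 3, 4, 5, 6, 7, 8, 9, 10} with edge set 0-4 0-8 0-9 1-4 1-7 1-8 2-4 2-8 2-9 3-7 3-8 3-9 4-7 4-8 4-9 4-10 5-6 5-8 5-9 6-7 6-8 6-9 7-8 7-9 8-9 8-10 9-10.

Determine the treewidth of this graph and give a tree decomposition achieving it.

Treewidth 3.
One such decomposition:
Bags: B1 = {6, 7, 8, 9}  B2 = {5, 6, 8, 9}  B3 = {3, 7, 8, 9}  B4 = {4, 7, 8, 9}  B5 = {0, 4, 8, 9}  B6 = {2, 4, 8, 9}  B7 = {1, 4, 7, 8}  B8 = {4, 8, 9, 10}
Tree: B1–B2, B1–B3, B1–B4, B4–B5, B4–B6, B4–B7, B6–B8

The largest bag has 4 vertices, giving width 3; this decomposition certifies tw(G) ≤ 3. Conversely, {1, 4, 7, 8} is a clique of size 4, and the vertices of any clique must share a bag in every tree decomposition; so some bag has ≥ 4 vertices and tw(G) ≥ 3. Hence tw(G) = 3 exactly.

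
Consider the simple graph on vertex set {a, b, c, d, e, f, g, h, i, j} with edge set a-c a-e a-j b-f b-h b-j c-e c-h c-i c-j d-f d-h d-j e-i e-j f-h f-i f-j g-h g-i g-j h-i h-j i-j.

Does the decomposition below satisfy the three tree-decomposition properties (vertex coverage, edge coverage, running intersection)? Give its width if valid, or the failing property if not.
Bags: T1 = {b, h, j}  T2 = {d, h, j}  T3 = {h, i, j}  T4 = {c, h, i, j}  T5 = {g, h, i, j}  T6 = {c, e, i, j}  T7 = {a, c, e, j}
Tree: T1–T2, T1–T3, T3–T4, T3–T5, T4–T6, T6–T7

A tree decomposition must satisfy three properties: every vertex lies in some bag; for every edge, both endpoints lie together in some bag; and for every vertex, the bags containing it form a connected subtree. Here vertex f appears in no bag, so the decomposition is invalid.

No — vertex f appears in no bag.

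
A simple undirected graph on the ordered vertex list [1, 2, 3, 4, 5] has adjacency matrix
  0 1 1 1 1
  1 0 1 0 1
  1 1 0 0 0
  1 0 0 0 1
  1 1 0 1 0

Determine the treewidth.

2

A width-2 tree decomposition is:
Bags: B1 = {1, 2, 5}  B2 = {1, 2, 3}  B3 = {1, 4, 5}
Tree: B1–B2, B1–B3
The largest bag has 3 vertices, giving width 2; this decomposition certifies tw(G) ≤ 2. Conversely, {1, 2, 3} is a clique of size 3, and the vertices of any clique must share a bag in every tree decomposition; so some bag has ≥ 3 vertices and tw(G) ≥ 2. The upper and lower bounds meet at 2, so that is the treewidth.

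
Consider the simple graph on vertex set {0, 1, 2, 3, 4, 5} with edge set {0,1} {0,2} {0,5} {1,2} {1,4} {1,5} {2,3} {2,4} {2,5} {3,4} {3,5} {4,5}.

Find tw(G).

3

A width-3 tree decomposition is:
Bags: B1 = {0, 1, 2, 5}  B2 = {1, 2, 4, 5}  B3 = {2, 3, 4, 5}
Tree: B1–B2, B2–B3
Each bag holds 4 vertices, so the decomposition has width 3, which upper-bounds the treewidth. On the other hand G contains the 4-clique {0, 1, 2, 5}. A clique must lie in a single bag of any decomposition, so no decomposition can have width below 3. Hence tw(G) = 3 exactly.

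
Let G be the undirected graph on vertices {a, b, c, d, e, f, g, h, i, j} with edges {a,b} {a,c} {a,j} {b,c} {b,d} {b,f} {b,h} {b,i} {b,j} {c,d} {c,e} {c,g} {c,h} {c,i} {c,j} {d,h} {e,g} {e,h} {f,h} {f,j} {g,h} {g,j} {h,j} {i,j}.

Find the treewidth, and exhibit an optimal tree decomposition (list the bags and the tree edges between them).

Each bag holds 4 vertices, so the decomposition has width 3, which upper-bounds the treewidth. For the lower bound, the 4 vertices {b, c, d, h} are pairwise adjacent, and any tree decomposition puts a clique entirely inside one bag — forcing width ≥ 3. Therefore the treewidth is 3.

Treewidth 3.
One such decomposition:
Bags: B1 = {b, c, h, j}  B2 = {b, c, i, j}  B3 = {b, c, d, h}  B4 = {c, g, h, j}  B5 = {c, e, g, h}  B6 = {a, b, c, j}  B7 = {b, f, h, j}
Tree: B1–B2, B1–B3, B1–B4, B4–B5, B2–B6, B1–B7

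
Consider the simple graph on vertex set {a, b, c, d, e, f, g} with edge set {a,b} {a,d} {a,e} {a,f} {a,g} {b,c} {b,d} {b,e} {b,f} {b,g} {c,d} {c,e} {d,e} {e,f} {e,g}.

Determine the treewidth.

3

A width-3 tree decomposition is:
Bags: B1 = {a, b, d, e}  B2 = {b, c, d, e}  B3 = {a, b, e, f}  B4 = {a, b, e, g}
Tree: B1–B2, B1–B3, B3–B4
Every bag has size at most 4, so the width is 4 − 1 = 3 and tw(G) ≤ 3. Conversely, {b, c, d, e} is a clique of size 4, and the vertices of any clique must share a bag in every tree decomposition; so some bag has ≥ 4 vertices and tw(G) ≥ 3. Hence tw(G) = 3 exactly.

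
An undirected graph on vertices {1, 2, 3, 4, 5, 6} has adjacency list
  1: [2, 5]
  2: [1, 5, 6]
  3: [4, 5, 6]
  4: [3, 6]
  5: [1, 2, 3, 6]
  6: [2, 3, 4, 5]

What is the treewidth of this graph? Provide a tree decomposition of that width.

Treewidth 2.
One optimal decomposition is:
Bags: B1 = {2, 5, 6}  B2 = {3, 5, 6}  B3 = {3, 4, 6}  B4 = {1, 2, 5}
Tree: B1–B2, B2–B3, B1–B4

The largest bag has 3 vertices, giving width 2; this decomposition certifies tw(G) ≤ 2. For the lower bound, the 3 vertices {3, 4, 6} are pairwise adjacent, and any tree decomposition puts a clique entirely inside one bag — forcing width ≥ 2. Combining the bounds, tw(G) = 2.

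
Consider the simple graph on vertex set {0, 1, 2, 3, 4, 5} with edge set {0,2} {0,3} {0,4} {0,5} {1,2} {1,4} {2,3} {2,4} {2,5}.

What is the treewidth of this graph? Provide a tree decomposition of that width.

Every bag has size at most 3, so the width is 3 − 1 = 2 and tw(G) ≤ 2. For the lower bound, the 3 vertices {0, 2, 3} are pairwise adjacent, and any tree decomposition puts a clique entirely inside one bag — forcing width ≥ 2. Therefore the treewidth is 2.

Treewidth 2.
Bags: B1 = {1, 2, 4}  B2 = {0, 2, 4}  B3 = {0, 2, 5}  B4 = {0, 2, 3}
Tree: B1–B2, B2–B3, B2–B4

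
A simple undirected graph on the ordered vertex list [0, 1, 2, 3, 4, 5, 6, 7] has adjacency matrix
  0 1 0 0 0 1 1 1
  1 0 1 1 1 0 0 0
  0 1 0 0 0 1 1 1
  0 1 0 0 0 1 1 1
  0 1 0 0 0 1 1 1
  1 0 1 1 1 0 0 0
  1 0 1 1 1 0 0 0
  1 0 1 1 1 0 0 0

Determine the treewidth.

4

A width-4 tree decomposition is:
Bags: B1 = {1, 2, 5, 6, 7}  B2 = {1, 3, 5, 6, 7}  B3 = {1, 4, 5, 6, 7}  B4 = {0, 1, 5, 6, 7}
Tree: B1–B2, B2–B3, B3–B4
Every bag has size at most 5, so the width is 5 − 1 = 4 and tw(G) ≤ 4. For the lower bound: the 5 vertex sets {1,2}, {3,6}, {4,7}, {5}, {0} are disjoint, each induces a connected subgraph, and every pair is joined by at least one edge of G. Contracting each set to a single vertex therefore yields K_{5} as a minor, and since treewidth is minor-monotone, tw(G) ≥ tw(K_{5}) = 4. Therefore the treewidth is 4.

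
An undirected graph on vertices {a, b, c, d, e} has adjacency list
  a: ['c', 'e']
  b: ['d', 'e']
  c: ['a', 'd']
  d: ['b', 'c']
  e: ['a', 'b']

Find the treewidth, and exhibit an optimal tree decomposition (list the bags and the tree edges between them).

Treewidth 2.
One optimal decomposition is:
Bags: B1 = {a, c, e}  B2 = {b, c, e}  B3 = {b, c, d}
Tree: B1–B2, B2–B3

Every bag has size at most 3, so the width is 3 − 1 = 2 and tw(G) ≤ 2. For the lower bound, G contains the cycle c–a–e–b–d–c, so G is not a forest; only forests have treewidth ≤ 1, hence tw(G) ≥ 2. The upper and lower bounds meet at 2, so that is the treewidth.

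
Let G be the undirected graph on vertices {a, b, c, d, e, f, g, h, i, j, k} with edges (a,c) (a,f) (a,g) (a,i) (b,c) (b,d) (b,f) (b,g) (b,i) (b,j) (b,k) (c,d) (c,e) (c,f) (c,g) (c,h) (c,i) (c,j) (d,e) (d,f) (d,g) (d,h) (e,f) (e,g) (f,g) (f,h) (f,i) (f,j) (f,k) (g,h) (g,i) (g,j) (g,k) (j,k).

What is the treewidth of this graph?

4

A width-4 tree decomposition is:
Bags: B1 = {a, c, f, g, i}  B2 = {b, c, f, g, i}  B3 = {b, c, d, f, g}  B4 = {c, d, f, g, h}  B5 = {b, c, f, g, j}  B6 = {b, f, g, j, k}  B7 = {c, d, e, f, g}
Tree: B1–B2, B2–B3, B3–B4, B2–B5, B5–B6, B4–B7
Every bag has size at most 5, so the width is 5 − 1 = 4 and tw(G) ≤ 4. On the other hand G contains the 5-clique {c, d, e, f, g}. A clique must lie in a single bag of any decomposition, so no decomposition can have width below 4. The upper and lower bounds meet at 4, so that is the treewidth.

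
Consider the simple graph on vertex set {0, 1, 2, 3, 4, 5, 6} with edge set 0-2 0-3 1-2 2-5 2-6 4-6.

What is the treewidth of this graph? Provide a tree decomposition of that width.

Every bag has size at most 2, so the width is 2 − 1 = 1 and tw(G) ≤ 1. G has an edge, so its treewidth is at least 1. Therefore the treewidth is 1.

Treewidth 1.
One optimal decomposition is:
Bags: B1 = {0, 3}  B2 = {0, 2}  B3 = {2, 5}  B4 = {1, 2}  B5 = {2, 6}  B6 = {4, 6}
Tree: B1–B2, B2–B3, B3–B4, B4–B5, B5–B6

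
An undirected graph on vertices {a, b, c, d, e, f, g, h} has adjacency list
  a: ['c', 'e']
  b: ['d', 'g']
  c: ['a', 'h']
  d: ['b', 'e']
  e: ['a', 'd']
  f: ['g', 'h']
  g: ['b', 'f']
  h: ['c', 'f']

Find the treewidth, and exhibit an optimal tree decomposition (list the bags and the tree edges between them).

Every bag has size at most 3, so the width is 3 − 1 = 2 and tw(G) ≤ 2. For the lower bound, G contains the cycle d–b–g–f–h–c–a–e–d, so G is not a forest; only forests have treewidth ≤ 1, hence tw(G) ≥ 2. Combining the bounds, tw(G) = 2.

Treewidth 2.
One such decomposition:
Bags: B1 = {b, d, g}  B2 = {d, f, g}  B3 = {d, f, h}  B4 = {c, d, h}  B5 = {a, c, d}  B6 = {a, d, e}
Tree: B1–B2, B2–B3, B3–B4, B4–B5, B5–B6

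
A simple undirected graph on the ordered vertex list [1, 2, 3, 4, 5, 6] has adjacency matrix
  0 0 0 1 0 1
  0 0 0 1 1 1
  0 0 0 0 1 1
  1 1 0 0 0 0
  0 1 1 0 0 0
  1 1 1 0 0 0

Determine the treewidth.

2

A width-2 tree decomposition is:
Bags: B1 = {1, 2, 4}  B2 = {1, 2, 6}  B3 = {2, 5, 6}  B4 = {3, 5, 6}
Tree: B1–B2, B2–B3, B3–B4
Each bag holds 3 vertices, so the decomposition has width 2, which upper-bounds the treewidth. The edges 4–1–6–2–4 form a cycle, so G is not a tree and its treewidth is at least 2. The upper and lower bounds meet at 2, so that is the treewidth.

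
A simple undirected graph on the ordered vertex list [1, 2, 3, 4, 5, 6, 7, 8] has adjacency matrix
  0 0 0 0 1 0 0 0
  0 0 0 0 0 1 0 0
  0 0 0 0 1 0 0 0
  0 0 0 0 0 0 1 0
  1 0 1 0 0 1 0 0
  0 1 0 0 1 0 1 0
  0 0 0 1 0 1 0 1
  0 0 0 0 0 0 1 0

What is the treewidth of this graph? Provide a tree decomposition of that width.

Every bag has size at most 2, so the width is 2 − 1 = 1 and tw(G) ≤ 1. G has an edge, so its treewidth is at least 1. Combining the bounds, tw(G) = 1.

Treewidth 1.
One such decomposition:
Bags: B1 = {6, 7}  B2 = {5, 6}  B3 = {3, 5}  B4 = {1, 5}  B5 = {4, 7}  B6 = {2, 6}  B7 = {7, 8}
Tree: B1–B2, B2–B3, B2–B4, B1–B5, B1–B6, B1–B7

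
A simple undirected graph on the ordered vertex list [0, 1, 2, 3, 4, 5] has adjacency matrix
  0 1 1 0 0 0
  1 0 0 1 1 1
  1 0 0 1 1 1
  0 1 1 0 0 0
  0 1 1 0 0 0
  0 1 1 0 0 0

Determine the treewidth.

A width-2 tree decomposition is:
Bags: B1 = {1, 2, 3}  B2 = {1, 2, 5}  B3 = {0, 1, 2}  B4 = {1, 2, 4}
Tree: B1–B2, B2–B3, B3–B4
Each bag holds 3 vertices, so the decomposition has width 2, which upper-bounds the treewidth. The edges 1–3–2–5–1 form a cycle, so G is not a tree and its treewidth is at least 2. Combining the bounds, tw(G) = 2.

2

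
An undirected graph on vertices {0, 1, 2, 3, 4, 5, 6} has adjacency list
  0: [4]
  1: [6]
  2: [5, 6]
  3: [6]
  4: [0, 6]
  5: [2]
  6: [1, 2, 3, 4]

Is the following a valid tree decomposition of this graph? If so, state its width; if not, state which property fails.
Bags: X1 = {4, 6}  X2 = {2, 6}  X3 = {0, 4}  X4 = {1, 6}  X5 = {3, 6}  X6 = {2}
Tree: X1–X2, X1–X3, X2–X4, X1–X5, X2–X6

A tree decomposition must satisfy three properties: every vertex lies in some bag; for every edge, both endpoints lie together in some bag; and for every vertex, the bags containing it form a connected subtree. Here vertex 5 appears in no bag, so the decomposition is invalid.

No — vertex 5 appears in no bag.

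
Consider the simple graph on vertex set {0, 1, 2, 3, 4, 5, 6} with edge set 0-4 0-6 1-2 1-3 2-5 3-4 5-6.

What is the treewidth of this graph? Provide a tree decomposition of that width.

Treewidth 2.
One optimal decomposition is:
Bags: B1 = {1, 2, 3}  B2 = {2, 3, 4}  B3 = {0, 2, 4}  B4 = {0, 2, 6}  B5 = {2, 5, 6}
Tree: B1–B2, B2–B3, B3–B4, B4–B5

The largest bag has 3 vertices, giving width 2; this decomposition certifies tw(G) ≤ 2. For the lower bound, G contains the cycle 2–1–3–4–0–6–5–2, so G is not a forest; only forests have treewidth ≤ 1, hence tw(G) ≥ 2. Hence tw(G) = 2 exactly.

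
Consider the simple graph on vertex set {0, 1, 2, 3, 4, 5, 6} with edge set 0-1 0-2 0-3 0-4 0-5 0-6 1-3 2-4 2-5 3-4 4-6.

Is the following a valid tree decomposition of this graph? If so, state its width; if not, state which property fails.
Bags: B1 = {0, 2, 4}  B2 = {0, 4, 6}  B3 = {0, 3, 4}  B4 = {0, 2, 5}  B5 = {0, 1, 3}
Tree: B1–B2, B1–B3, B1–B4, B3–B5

Every vertex of G appears in some bag (union = {0, 1, 2, 3, 4, 5, 6}); every edge is covered by a bag; and for each vertex v the set of bags containing v is connected in the bag tree. The decomposition is therefore valid. The largest bag has 3 vertices, so the width is 2.

Yes; width 2.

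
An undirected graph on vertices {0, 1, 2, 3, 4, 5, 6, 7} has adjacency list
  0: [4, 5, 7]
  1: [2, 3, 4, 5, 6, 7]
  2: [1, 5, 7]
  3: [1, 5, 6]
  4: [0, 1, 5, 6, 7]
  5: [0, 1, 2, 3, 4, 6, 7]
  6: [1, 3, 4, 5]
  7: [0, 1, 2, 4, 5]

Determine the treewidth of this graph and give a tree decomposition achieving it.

Treewidth 3.
Bags: B1 = {1, 3, 5, 6}  B2 = {1, 4, 5, 6}  B3 = {1, 4, 5, 7}  B4 = {1, 2, 5, 7}  B5 = {0, 4, 5, 7}
Tree: B1–B2, B2–B3, B3–B4, B3–B5

The largest bag has 4 vertices, giving width 3; this decomposition certifies tw(G) ≤ 3. Conversely, {0, 4, 5, 7} is a clique of size 4, and the vertices of any clique must share a bag in every tree decomposition; so some bag has ≥ 4 vertices and tw(G) ≥ 3. The upper and lower bounds meet at 3, so that is the treewidth.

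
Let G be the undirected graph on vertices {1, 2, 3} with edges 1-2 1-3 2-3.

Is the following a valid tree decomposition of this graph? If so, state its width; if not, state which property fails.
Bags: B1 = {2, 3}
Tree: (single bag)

No — vertex 1 appears in no bag.

A tree decomposition must satisfy three properties: every vertex lies in some bag; for every edge, both endpoints lie together in some bag; and for every vertex, the bags containing it form a connected subtree. Here vertex 1 appears in no bag, so the decomposition is invalid.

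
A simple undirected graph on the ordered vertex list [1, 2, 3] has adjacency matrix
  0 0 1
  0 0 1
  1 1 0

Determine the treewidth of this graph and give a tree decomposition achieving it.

Treewidth 1.
One such decomposition:
Bags: B1 = {1, 3}  B2 = {2, 3}
Tree: B1–B2

Each bag holds 2 vertices, so the decomposition has width 1, which upper-bounds the treewidth. Since G has at least one edge (e.g. 3–1), it is not an edgeless graph, so tw(G) ≥ 1. Combining the bounds, tw(G) = 1.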